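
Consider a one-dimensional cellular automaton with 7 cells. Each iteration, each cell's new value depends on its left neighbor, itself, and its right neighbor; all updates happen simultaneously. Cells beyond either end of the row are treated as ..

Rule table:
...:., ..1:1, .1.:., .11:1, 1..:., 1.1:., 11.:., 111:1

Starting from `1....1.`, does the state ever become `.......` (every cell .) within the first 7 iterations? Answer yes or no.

yes

iteration 1: ....1..
iteration 2: ...1...
iteration 3: ..1....
iteration 4: .1.....
iteration 5: 1......
iteration 6: .......
all cells are . at iteration 6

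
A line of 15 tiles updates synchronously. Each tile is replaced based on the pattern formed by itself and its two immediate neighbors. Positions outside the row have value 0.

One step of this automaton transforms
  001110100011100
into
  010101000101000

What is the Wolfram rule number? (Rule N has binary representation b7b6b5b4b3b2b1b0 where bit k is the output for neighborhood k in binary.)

position 3: 111 → 1  (bit 7 = 1)
position 4: 110 → 0  (bit 6 = 0)
position 5: 101 → 1  (bit 5 = 1)
position 7: 100 → 0  (bit 4 = 0)
position 2: 011 → 0  (bit 3 = 0)
position 6: 010 → 0  (bit 2 = 0)
position 1: 001 → 1  (bit 1 = 1)
position 0: 000 → 0  (bit 0 = 0)
bits b7..b0 = 10100010 = 162

162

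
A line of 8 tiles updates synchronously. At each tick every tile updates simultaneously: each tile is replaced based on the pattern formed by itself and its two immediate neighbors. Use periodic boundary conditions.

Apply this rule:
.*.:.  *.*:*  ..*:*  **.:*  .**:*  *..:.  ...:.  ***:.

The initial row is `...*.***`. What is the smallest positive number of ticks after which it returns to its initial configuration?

15

tick 1: ..*.**.*
tick 2: .*.****.
tick 3: *.**..*.
tick 4: .***.*.*
tick 5: **.**.*.
tick 6: ******.*
tick 7: .....***
tick 8: ....**.*
tick 9: ...****.
tick 10: ..**..*.
tick 11: .***.*..
tick 12: **.**...
tick 13: *****..*
tick 14: ....*.**
tick 15: ...*.***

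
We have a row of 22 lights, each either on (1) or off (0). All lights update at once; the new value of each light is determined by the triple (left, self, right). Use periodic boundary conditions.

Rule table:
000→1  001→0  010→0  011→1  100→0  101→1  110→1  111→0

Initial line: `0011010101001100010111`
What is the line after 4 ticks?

tick 1: 0011101010001101001101
tick 2: 0010110100101110001110
tick 3: 1001111000011010101010
tick 4: 0001001011011101010101

0001001011011101010101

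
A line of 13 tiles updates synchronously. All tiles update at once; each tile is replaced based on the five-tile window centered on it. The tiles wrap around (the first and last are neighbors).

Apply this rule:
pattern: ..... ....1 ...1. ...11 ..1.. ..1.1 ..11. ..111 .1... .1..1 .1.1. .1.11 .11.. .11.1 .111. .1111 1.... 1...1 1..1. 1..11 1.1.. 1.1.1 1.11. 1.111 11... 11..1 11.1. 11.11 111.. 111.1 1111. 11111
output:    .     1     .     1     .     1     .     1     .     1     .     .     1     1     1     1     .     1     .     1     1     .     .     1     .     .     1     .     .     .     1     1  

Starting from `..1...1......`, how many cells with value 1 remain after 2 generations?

2

1...1........
..1........1.
count of 1: 2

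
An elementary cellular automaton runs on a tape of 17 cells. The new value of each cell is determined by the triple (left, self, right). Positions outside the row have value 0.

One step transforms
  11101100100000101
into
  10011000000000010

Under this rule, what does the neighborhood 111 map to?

0

At position 1 the neighborhood is 111; the next row has 0 there.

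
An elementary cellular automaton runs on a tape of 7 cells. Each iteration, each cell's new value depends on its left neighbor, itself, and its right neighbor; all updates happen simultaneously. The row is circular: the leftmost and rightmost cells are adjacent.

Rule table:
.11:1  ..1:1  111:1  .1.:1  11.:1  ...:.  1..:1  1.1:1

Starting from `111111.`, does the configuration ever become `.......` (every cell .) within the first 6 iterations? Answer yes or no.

iteration 1: 1111111
iteration 2: 1111111  (fixed point — unchanged through iteration 6)
iteration 6 is 1111111, still not uniform .

no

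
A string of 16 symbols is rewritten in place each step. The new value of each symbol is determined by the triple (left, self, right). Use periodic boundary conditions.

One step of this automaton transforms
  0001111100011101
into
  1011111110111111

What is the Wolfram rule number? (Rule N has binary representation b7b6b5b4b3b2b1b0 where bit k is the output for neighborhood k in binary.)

254

position 4: 111 → 1  (bit 7 = 1)
position 7: 110 → 1  (bit 6 = 1)
position 14: 101 → 1  (bit 5 = 1)
position 0: 100 → 1  (bit 4 = 1)
position 3: 011 → 1  (bit 3 = 1)
position 15: 010 → 1  (bit 2 = 1)
position 2: 001 → 1  (bit 1 = 1)
position 1: 000 → 0  (bit 0 = 0)
bits b7..b0 = 11111110 = 254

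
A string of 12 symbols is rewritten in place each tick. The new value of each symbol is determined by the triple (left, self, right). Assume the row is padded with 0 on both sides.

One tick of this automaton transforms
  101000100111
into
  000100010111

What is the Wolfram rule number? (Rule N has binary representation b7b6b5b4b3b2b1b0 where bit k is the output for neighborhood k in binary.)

position 10: 111 → 1  (bit 7 = 1)
position 11: 110 → 1  (bit 6 = 1)
position 1: 101 → 0  (bit 5 = 0)
position 3: 100 → 1  (bit 4 = 1)
position 9: 011 → 1  (bit 3 = 1)
position 0: 010 → 0  (bit 2 = 0)
position 5: 001 → 0  (bit 1 = 0)
position 4: 000 → 0  (bit 0 = 0)
bits b7..b0 = 11011000 = 216

216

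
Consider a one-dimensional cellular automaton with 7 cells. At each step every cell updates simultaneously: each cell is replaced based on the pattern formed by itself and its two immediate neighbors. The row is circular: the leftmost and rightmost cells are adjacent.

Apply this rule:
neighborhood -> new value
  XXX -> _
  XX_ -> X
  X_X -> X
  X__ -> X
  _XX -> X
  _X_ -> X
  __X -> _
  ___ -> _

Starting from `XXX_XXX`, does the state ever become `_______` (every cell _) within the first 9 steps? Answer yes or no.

no

step 1: __XXX__
step 2: __X_XX_
step 3: __XXXXX
step 4: X_X___X
step 5: XXXX__X
step 6: ___XX_X
step 7: X__XXXX
step 8: XX_X___
step 9: XXXXX__
step 9 is XXXXX__, still not uniform _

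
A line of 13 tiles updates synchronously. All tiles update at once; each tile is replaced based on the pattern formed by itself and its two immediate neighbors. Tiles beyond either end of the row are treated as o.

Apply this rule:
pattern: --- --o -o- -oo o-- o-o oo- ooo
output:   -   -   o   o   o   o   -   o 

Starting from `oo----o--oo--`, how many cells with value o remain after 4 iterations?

12

o-o---oo-o-o-
-ooo--o-ooooo
ooo-o-ooooooo
oo-oooooooooo
count of o: 12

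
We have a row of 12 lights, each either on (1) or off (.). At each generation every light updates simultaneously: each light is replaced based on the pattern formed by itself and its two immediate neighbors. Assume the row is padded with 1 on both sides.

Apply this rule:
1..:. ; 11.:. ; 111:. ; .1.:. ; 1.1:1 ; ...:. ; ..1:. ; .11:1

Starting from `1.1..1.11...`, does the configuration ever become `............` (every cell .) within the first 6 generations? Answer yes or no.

yes

generation 1: .1....11....
generation 2: 1.....1.....
generation 3: ............
all cells are . at generation 3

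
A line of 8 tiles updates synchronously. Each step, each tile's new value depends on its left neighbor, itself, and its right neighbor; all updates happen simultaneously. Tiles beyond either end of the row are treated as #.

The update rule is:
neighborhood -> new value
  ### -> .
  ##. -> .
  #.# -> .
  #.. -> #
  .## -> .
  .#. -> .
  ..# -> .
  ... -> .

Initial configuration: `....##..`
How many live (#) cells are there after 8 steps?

step 1: #.....#.
step 2: .#......
step 3: ..#.....
step 4: #..#....
step 5: .#..#...
step 6: ..#..#..
step 7: #..#..#.
step 8: .#..#...
count of #: 2

2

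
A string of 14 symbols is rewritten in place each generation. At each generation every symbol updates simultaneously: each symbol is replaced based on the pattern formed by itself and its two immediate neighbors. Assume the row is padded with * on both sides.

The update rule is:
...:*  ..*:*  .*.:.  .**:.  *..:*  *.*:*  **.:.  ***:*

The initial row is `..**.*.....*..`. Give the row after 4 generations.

generation 1: **..*.*****.**
generation 2: *.**.*.***.*.*
generation 3: .*..*.*.*.*.*.
generation 4: *.**.*.*.*.*.*

*.**.*.*.*.*.*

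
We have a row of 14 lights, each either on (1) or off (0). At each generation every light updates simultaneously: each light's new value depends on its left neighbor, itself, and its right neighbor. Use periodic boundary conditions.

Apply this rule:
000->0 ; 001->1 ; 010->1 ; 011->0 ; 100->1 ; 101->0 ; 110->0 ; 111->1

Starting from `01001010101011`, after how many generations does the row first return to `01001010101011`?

14

generation 1: 01111010101000
generation 2: 10110010101100
generation 3: 10001110100011
generation 4: 01010100110101
generation 5: 01010111000101
generation 6: 01010010101101
generation 7: 01011110100001
generation 8: 01001100110011
generation 9: 01110011001100
generation 10: 10101100110010
generation 11: 10100011001110
generation 12: 10110100110100
generation 13: 10000111000111
generation 14: 01001010101011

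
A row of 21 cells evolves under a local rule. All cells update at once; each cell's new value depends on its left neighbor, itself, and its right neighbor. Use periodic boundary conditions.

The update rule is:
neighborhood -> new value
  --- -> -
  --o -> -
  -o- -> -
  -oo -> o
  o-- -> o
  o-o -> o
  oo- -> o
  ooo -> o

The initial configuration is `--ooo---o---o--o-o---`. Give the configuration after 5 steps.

--oooo---o---o--o-o--
--ooooo---o---o--o-o-
--oooooo---o---o--o-o
o-ooooooo---o---o--o-
-ooooooooo---o---o--o

-ooooooooo---o---o--o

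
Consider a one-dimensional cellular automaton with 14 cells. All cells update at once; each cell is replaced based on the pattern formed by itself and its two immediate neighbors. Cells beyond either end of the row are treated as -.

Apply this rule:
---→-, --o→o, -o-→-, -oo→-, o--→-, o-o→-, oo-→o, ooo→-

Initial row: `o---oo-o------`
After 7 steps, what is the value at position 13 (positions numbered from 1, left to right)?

---o-o--------
--o-----------
-o------------
o-------------
--------------
--------------  (fixed point — unchanged through step 7)
position 13 holds -

-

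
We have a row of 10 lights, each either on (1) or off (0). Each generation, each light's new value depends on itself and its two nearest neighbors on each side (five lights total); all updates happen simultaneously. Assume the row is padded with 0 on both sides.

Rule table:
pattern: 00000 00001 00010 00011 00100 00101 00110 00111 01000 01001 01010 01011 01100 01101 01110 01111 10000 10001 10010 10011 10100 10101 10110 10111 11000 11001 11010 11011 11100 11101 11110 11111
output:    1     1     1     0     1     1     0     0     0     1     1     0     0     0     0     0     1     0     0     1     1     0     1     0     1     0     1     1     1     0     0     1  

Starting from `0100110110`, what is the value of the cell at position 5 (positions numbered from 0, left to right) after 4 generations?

1

1111001101
0001010011
1111111100
0011110111
position 5 holds 1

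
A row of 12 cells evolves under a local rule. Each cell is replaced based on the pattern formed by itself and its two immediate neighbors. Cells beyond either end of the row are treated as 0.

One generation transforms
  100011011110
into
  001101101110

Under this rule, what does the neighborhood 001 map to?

At position 3 the neighborhood is 001; the next row has 1 there.

1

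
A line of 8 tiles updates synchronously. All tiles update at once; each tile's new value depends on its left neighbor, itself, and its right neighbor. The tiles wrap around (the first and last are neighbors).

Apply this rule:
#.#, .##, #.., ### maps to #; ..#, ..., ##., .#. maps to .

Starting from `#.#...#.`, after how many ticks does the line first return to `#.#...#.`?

.#.#...#
#.#.#...
.#.#.#..
..#.#.#.
...#.#.#
#...#.#.
.#...#.#
#.#...#.

8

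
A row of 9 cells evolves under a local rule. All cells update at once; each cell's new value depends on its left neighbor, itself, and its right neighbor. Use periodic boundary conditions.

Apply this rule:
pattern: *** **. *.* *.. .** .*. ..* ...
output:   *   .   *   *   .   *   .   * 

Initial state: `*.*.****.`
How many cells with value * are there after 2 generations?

****.**.*
***.*..*.
count of *: 5

5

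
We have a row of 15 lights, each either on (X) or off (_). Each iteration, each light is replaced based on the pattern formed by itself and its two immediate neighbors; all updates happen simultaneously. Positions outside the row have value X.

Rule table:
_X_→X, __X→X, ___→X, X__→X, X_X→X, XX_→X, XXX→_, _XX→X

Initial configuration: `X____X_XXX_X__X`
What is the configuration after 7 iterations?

XXXXXXXX_XXXXXX
_______XXX_____
XXXXXXXX_XXXXXX  (repeats iteration 1; period 2)
iteration 7: XXXXXXXX_XXXXXX

XXXXXXXX_XXXXXX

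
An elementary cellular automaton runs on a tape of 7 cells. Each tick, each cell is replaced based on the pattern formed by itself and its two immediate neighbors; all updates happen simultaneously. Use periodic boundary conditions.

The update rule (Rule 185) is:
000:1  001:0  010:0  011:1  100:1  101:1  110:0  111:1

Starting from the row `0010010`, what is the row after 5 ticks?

1010100

1001001
0100101
1010010
0101001
1010100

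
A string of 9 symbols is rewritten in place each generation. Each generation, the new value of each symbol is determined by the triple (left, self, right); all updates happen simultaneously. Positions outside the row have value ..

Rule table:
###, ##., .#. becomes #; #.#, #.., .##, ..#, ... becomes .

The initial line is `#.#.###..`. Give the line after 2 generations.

#.#...#..

#.#..##..
#.#...#..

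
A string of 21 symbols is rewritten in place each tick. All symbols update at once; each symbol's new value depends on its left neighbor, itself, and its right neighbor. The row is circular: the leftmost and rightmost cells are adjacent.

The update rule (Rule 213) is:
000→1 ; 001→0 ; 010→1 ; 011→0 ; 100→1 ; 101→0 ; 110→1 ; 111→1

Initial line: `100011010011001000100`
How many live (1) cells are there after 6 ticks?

tick 1: 111001011001101110110
tick 2: 011101001100100110010
tick 3: 001101100110110011011
tick 4: 100100110010011001001
tick 5: 110110011011001101100
tick 6: 010011001001100100110
count of 1: 9

9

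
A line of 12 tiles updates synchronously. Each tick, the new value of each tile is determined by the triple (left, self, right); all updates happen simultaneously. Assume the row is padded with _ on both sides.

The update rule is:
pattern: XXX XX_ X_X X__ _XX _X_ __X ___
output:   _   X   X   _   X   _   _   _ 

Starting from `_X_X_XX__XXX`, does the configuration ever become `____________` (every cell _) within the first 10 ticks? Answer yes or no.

__X_XXX__X_X
___XX_X___X_
___XXX______
___X_X______
____X_______
____________
all cells are _ at tick 6

yes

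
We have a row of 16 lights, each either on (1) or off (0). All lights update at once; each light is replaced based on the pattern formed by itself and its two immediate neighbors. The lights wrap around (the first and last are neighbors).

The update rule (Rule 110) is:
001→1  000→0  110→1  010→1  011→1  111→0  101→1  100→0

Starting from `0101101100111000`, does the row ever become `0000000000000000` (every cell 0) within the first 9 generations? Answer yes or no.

1111111101101000
1000000111111001
1000001100001011
1000011100011110
1000110100110011
1001111101110110
1011000111011111
1111001101110000
1001011111010001
generation 9 is 1001011111010001, still not uniform 0

no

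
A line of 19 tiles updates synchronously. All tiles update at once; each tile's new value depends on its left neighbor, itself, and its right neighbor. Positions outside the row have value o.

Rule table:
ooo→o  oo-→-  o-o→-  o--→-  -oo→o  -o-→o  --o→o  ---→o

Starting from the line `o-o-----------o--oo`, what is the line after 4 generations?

-o-ooooooooo--ooooo

generation 1: --o-ooooooooooo-ooo
generation 2: -oo-oooooooooo--ooo
generation 3: -o--ooooooooo--oooo
generation 4: -o-ooooooooo--ooooo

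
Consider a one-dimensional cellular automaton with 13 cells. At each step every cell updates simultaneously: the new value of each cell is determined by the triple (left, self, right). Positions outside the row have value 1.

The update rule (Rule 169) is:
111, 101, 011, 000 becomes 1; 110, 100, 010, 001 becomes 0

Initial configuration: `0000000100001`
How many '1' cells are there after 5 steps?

0111110001101
1111100101011
1111000010111
1110011001111
1100010001111
count of 1: 7

7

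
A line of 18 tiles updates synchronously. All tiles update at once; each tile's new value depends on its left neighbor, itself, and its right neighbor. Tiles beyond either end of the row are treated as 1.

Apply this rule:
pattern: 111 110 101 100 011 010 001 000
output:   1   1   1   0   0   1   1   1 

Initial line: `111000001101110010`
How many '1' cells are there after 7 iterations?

15

111011110110110111
111101111011011011
111110111101101101
111111011110110110
111111101111011011
111111110111101101
111111111011110110
count of 1: 15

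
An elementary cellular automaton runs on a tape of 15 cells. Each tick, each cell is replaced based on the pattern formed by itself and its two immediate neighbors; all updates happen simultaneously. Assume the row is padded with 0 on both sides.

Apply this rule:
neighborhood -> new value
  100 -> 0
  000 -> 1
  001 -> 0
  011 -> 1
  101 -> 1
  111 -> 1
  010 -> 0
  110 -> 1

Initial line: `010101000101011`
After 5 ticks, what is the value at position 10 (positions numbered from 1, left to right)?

001010010010111
100100000001111
000001111101111
111101111111111
111111111111111
position 10 holds 1

1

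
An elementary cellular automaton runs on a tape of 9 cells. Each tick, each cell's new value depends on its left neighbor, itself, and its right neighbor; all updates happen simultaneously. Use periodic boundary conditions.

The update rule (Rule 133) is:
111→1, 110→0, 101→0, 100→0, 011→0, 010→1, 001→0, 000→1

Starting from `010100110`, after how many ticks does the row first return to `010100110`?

tick 1: 010100000
tick 2: 010101111
tick 3: 010100110

3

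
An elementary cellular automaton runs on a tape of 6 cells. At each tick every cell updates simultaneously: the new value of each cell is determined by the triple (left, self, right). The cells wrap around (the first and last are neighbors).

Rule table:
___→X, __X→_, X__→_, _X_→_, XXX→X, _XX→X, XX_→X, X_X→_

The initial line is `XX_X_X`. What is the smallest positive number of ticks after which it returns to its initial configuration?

2

XX___X
XX_X_X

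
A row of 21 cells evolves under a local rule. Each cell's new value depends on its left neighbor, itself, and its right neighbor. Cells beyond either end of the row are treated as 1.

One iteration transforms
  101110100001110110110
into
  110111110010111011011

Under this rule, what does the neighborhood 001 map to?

1

At position 10 the neighborhood is 001; the next row has 1 there.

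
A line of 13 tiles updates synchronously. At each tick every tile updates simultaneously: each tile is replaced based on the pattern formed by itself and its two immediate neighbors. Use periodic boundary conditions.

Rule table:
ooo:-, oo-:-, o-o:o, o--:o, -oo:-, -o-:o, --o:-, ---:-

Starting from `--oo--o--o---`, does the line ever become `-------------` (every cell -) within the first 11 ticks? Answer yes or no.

no

----o-oo-oo--
----oo--o--o-
------o-oo-oo
o-----oo--o--
oo------o-oo-
--o-----oo--o
o-oo------o-o
-o--o-----oo-
-oo-oo------o
o--o--o-----o
-o-oo-oo-----
tick 11 is -o-oo-oo-----, still not uniform -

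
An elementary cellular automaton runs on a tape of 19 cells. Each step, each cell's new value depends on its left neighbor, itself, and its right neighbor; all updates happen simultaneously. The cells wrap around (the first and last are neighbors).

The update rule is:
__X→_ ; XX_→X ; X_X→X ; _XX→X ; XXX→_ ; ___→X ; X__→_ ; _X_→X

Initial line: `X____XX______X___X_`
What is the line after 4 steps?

X_XXXXX_X__X_XXX_X_

step 1: X_XX_XX_XXXX_X_X_XX
step 2: XXXXXXXXX__XXXXXXX_
step 3: X_______X__X_____XX
step 4: X_XXXXX_X__X_XXX_X_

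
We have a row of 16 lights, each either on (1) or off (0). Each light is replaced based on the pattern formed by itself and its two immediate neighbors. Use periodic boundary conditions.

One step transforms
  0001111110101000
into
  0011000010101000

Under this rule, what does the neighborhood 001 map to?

1

At position 2 the neighborhood is 001; the next row has 1 there.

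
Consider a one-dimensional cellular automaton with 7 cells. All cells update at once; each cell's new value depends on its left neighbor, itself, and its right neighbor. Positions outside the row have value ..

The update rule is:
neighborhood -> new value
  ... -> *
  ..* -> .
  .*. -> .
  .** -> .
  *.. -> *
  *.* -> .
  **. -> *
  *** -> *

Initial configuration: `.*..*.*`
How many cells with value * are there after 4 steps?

3

..*....
*..****
.*..***
..*..**
count of *: 3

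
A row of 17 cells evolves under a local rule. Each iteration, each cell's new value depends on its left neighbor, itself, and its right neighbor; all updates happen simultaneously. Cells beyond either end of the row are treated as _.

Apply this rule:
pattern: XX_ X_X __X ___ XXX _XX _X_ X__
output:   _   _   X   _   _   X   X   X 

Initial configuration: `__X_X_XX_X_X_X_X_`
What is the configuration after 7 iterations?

_XX_X_X__X_X_X_XX
XX__X_XXXX_X_X_X_
X_XXX_X____X_X_XX
X_X___XX__XX_X_X_
X_XX_XX_XXX__X_XX
X_X__X__X__XXX_X_
X_XXXXXXXXXX___XX

X_XXXXXXXXXX___XX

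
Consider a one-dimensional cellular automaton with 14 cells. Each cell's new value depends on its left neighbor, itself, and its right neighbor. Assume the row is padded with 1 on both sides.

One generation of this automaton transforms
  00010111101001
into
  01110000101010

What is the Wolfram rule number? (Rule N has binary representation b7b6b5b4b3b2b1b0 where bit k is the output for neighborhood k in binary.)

position 6: 111 → 0  (bit 7 = 0)
position 8: 110 → 1  (bit 6 = 1)
position 4: 101 → 0  (bit 5 = 0)
position 0: 100 → 0  (bit 4 = 0)
position 5: 011 → 0  (bit 3 = 0)
position 3: 010 → 1  (bit 2 = 1)
position 2: 001 → 1  (bit 1 = 1)
position 1: 000 → 1  (bit 0 = 1)
bits b7..b0 = 01000111 = 71

71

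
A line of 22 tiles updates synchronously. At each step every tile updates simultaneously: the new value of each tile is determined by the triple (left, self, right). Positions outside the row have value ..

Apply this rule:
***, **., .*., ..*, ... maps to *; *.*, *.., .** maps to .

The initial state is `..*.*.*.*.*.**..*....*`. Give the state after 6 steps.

*.*.*.*.*.*.**..*.*..*

***.*.*.*.*..*.**.****
.**.*.*.*.*.**..*..***
*.*.*.*.*.*..*.**.*.**
*.*.*.*.*.*.**..*.*..*
*.*.*.*.*.*..*.**.*.**  (repeats step 3; period 2)
step 6: *.*.*.*.*.*.**..*.*..*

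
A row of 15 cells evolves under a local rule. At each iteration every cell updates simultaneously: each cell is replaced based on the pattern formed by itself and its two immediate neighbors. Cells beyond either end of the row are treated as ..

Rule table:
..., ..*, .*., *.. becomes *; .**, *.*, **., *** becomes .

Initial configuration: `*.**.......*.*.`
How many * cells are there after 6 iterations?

4

*...********.**
****...........
....***********
****...........  (repeats iteration 2; period 2)
iteration 6: ****...........
count of *: 4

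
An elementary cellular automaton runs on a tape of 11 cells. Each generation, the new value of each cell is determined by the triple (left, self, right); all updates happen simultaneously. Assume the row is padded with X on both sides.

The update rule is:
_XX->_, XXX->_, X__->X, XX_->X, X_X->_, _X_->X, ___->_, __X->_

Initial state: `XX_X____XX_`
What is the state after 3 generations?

_XX__XX__X_

_X_XX____X_
_X__XX___X_
_XX__XX__X_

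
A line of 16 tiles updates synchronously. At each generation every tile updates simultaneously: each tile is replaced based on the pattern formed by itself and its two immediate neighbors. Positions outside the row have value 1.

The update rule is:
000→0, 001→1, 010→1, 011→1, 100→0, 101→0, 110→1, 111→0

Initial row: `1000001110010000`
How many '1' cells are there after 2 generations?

9

1000011010110001
1000111010110011
count of 1: 9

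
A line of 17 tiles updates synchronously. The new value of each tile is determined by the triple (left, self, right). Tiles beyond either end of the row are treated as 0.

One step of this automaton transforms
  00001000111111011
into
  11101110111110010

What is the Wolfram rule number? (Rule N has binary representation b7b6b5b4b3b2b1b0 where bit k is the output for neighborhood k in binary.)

157

position 9: 111 → 1  (bit 7 = 1)
position 13: 110 → 0  (bit 6 = 0)
position 14: 101 → 0  (bit 5 = 0)
position 5: 100 → 1  (bit 4 = 1)
position 8: 011 → 1  (bit 3 = 1)
position 4: 010 → 1  (bit 2 = 1)
position 3: 001 → 0  (bit 1 = 0)
position 0: 000 → 1  (bit 0 = 1)
bits b7..b0 = 10011101 = 157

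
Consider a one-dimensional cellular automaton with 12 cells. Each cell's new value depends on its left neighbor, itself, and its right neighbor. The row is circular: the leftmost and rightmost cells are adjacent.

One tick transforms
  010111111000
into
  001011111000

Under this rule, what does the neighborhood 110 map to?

1

At position 8 the neighborhood is 110; the next row has 1 there.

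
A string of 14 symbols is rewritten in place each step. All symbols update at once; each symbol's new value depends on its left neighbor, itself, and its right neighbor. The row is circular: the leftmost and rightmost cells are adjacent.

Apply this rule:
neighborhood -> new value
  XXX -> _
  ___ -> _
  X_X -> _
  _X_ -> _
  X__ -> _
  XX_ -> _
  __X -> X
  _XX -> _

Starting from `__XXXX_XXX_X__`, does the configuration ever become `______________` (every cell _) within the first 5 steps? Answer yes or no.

step 1: _X____________
step 2: X_____________
step 3: _____________X
step 4: ____________X_
step 5: ___________X__
step 5 is ___________X__, still not uniform _

no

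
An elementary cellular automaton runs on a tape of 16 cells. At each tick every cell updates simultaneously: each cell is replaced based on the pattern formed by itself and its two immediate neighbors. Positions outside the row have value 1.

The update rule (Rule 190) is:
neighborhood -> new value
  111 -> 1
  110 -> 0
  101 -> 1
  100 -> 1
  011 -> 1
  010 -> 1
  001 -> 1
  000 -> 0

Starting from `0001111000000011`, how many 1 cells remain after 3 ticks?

1011110100000111
0111101110001111
1111011101011111
count of 1: 13

13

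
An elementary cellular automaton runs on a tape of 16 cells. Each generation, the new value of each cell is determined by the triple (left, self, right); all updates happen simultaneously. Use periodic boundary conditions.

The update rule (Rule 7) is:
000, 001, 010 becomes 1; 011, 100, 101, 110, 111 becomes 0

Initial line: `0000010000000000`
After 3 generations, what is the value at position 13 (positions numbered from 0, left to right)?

1

generation 1: 1111110111111111
generation 2: 0000000000000000
generation 3: 1111111111111111
position 13 holds 1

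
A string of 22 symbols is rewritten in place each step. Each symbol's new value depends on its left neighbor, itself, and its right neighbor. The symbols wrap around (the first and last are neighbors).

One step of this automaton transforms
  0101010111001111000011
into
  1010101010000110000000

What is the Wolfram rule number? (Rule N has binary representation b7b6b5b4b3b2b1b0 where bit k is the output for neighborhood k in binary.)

160

position 8: 111 → 1  (bit 7 = 1)
position 9: 110 → 0  (bit 6 = 0)
position 0: 101 → 1  (bit 5 = 1)
position 10: 100 → 0  (bit 4 = 0)
position 7: 011 → 0  (bit 3 = 0)
position 1: 010 → 0  (bit 2 = 0)
position 11: 001 → 0  (bit 1 = 0)
position 17: 000 → 0  (bit 0 = 0)
bits b7..b0 = 10100000 = 160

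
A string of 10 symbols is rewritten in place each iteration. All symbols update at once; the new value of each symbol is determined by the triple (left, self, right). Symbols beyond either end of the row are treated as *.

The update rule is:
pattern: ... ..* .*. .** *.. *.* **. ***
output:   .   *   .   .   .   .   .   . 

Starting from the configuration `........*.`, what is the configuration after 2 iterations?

iteration 1: .......*..
iteration 2: ......*..*

......*..*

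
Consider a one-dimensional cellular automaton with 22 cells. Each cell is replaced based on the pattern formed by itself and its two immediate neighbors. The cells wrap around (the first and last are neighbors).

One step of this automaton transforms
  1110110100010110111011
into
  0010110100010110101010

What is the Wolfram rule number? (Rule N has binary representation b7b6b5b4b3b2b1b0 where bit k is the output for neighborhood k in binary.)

position 0: 111 → 0  (bit 7 = 0)
position 2: 110 → 1  (bit 6 = 1)
position 3: 101 → 0  (bit 5 = 0)
position 8: 100 → 0  (bit 4 = 0)
position 4: 011 → 1  (bit 3 = 1)
position 7: 010 → 1  (bit 2 = 1)
position 10: 001 → 0  (bit 1 = 0)
position 9: 000 → 0  (bit 0 = 0)
bits b7..b0 = 01001100 = 76

76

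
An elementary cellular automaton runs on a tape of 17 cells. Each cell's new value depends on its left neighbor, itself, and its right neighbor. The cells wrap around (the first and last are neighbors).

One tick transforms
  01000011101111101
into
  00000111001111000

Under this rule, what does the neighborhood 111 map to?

At position 7 the neighborhood is 111; the next row has 1 there.

1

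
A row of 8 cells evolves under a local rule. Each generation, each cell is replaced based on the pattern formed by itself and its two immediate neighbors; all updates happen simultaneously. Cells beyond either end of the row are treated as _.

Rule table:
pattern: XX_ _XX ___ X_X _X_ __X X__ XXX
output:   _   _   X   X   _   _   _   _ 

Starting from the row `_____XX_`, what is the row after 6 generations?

_____XXX

generation 1: XXXX____
generation 2: _____XXX
generation 3: XXXX____  (repeats generation 1; period 2)
generation 6: _____XXX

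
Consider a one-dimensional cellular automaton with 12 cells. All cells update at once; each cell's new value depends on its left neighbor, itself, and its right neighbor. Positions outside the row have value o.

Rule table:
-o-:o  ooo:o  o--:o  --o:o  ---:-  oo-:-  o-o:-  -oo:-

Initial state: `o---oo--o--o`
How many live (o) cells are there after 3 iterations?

5

-o-o--ooooo-
-o-ooo-ooo--
-o--o---o-oo
count of o: 5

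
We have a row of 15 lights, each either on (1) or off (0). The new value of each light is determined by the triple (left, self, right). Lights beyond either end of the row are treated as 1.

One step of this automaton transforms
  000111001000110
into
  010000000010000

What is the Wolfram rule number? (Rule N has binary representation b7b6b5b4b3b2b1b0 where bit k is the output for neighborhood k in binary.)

1

position 4: 111 → 0  (bit 7 = 0)
position 5: 110 → 0  (bit 6 = 0)
position 14: 101 → 0  (bit 5 = 0)
position 0: 100 → 0  (bit 4 = 0)
position 3: 011 → 0  (bit 3 = 0)
position 8: 010 → 0  (bit 2 = 0)
position 2: 001 → 0  (bit 1 = 0)
position 1: 000 → 1  (bit 0 = 1)
bits b7..b0 = 00000001 = 1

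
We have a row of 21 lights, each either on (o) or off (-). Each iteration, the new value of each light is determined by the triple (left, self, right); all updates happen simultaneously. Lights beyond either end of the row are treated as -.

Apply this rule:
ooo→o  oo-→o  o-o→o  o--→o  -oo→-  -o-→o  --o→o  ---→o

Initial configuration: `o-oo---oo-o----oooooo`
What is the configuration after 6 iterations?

iteration 1: oo-oooo-ooooooo-ooooo
iteration 2: -oo-oooo-ooooooo-oooo
iteration 3: o-oo-oooo-ooooooo-ooo
iteration 4: oo-oo-oooo-ooooooo-oo
iteration 5: -oo-oo-oooo-ooooooo-o
iteration 6: o-oo-oo-oooo-oooooooo

o-oo-oo-oooo-oooooooo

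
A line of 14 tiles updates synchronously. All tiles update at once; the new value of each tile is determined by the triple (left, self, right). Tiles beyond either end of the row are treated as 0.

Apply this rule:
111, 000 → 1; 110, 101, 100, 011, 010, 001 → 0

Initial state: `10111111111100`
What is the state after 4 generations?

00011111111001
11001111110000
00000111100111
11110011000010

11110011000010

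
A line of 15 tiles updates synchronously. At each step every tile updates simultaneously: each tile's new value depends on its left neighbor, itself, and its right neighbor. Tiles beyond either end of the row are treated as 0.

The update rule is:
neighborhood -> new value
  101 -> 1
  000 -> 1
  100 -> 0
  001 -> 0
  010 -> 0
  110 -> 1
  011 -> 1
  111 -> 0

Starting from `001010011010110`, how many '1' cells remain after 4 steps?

step 1: 100100011101110
step 2: 000001010111010
step 3: 111100101101100
step 4: 100100011111101
count of 1: 9

9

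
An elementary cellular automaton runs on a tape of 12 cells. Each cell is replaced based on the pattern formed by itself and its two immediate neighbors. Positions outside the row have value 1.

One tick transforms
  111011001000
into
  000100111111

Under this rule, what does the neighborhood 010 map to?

1

At position 8 the neighborhood is 010; the next row has 1 there.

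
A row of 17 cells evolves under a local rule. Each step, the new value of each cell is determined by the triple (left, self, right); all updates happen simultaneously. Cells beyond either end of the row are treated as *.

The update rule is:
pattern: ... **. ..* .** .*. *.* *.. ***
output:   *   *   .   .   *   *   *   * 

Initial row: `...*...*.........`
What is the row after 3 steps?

step 1: **.***.*********.
step 2: ***.***.*********
step 3: ****.***.********

****.***.********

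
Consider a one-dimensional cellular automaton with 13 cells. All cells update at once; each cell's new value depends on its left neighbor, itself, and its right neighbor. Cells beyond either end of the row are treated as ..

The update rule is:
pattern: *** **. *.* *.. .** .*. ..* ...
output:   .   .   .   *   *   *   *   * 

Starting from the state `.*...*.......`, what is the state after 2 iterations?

*............

*************
*............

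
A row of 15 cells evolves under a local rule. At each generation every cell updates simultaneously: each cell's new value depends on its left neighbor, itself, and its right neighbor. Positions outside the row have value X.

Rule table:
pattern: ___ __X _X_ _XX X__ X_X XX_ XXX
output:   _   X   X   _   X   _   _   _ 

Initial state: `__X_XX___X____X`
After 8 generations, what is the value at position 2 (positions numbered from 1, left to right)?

XXX___X_XXX__X_
___X_XX____XXX_
X_XX___X__X____
____X_XXXXXX__X
X__XX_______XX_
_XX__X_____X___
___XXXX___XXX_X
X_X____X_X_____
position 2 holds _

_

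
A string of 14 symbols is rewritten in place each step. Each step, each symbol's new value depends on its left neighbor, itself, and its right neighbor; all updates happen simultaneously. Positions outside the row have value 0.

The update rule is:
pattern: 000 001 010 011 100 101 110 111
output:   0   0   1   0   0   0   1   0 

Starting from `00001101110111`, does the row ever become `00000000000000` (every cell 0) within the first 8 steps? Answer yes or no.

no

00000100010001
00000100010001  (fixed point — unchanged through step 8)
step 8 is 00000100010001, still not uniform 0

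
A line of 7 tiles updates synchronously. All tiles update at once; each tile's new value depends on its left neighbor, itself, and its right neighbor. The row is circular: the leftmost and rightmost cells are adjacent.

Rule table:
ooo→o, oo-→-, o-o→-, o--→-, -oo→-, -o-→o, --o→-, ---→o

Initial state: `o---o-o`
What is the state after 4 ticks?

o-o-o-o

--o-o--
o-o-o-o
--o-o--  (repeats tick 1; period 2)
tick 4: o-o-o-o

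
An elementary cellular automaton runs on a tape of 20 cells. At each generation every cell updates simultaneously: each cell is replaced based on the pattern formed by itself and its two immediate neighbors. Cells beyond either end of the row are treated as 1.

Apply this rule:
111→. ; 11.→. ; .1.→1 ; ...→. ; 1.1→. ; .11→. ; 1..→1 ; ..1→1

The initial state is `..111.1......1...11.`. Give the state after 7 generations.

.11.......1...1111.1

generation 1: 11....11....111.1...
generation 2: ..1..1..1..1....11.1
generation 3: 1111111111111..1....
generation 4: .............1111..1
generation 5: 1...........1....11.
generation 6: .1.........111..1...
generation 7: .11.......1...1111.1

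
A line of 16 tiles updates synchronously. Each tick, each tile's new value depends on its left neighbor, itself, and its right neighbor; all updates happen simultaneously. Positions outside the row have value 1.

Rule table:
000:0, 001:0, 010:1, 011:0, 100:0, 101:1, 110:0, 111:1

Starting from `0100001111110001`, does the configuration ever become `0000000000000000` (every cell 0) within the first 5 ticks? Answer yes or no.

yes

tick 1: 1100000111100000
tick 2: 1000000011000000
tick 3: 0000000000000000
all cells are 0 at tick 3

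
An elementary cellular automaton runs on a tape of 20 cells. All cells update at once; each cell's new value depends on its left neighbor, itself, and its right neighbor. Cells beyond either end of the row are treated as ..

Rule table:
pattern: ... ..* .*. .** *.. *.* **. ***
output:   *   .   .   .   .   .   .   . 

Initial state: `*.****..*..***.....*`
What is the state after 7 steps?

...............***..

...............***..
**************.....*
...............***..  (repeats step 1; period 2)
step 7: ...............***..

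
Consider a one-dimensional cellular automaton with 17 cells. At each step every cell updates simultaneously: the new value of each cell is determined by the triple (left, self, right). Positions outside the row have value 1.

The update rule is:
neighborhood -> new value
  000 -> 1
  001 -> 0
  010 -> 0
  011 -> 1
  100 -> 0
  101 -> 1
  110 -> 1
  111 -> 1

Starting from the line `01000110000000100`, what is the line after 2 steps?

10001111111110110

10010110111110000
10001111111110110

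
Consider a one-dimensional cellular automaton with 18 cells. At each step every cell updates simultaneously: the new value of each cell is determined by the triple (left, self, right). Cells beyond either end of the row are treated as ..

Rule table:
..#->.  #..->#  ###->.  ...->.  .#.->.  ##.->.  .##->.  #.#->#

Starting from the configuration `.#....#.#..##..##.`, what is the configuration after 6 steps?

.......#....#.#...

step 1: ..#....#.#...#...#
step 2: ...#....#.#...#...
step 3: ....#....#.#...#..
step 4: .....#....#.#...#.
step 5: ......#....#.#...#
step 6: .......#....#.#...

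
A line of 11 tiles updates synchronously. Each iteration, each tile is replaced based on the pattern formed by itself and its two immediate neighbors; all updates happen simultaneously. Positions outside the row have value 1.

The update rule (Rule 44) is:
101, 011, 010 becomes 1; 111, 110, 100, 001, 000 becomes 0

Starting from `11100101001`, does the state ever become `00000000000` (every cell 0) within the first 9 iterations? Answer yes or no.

iteration 1: 00000111001
iteration 2: 00000100001
iteration 3: 00000100001  (fixed point — unchanged through iteration 9)
iteration 9 is 00000100001, still not uniform 0

no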